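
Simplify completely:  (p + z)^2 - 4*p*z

Expand the square and combine the 4*p*z term.

(p - z)^2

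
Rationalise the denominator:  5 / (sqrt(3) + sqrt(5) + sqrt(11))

Group as (sqrt(3) + sqrt(5)) + sqrt(11); multiply by (sqrt(3) + sqrt(5)) - sqrt(11), then rationalise the remaining surd.

(-10*sqrt(165) - 15*sqrt(11) + 45*sqrt(5) + 65*sqrt(3))/51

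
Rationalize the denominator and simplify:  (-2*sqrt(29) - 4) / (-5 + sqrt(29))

Multiply numerator and denominator by -sqrt(29) - 5.
Denominator becomes -4; numerator becomes 14*sqrt(29) + 78.

(-39 - 7*sqrt(29))/2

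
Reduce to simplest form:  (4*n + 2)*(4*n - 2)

Product of conjugates: (P+Q)(P-Q) = P**2 - Q**2.

16*n**2 - 4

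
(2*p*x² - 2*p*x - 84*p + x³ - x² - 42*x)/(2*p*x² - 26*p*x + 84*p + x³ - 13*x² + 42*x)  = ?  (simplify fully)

(x + 6)/(x - 6)

Factor: 2*p*x² - 2*p*x - 84*p + x³ - x² - 42*x = (x - 7)·(x + 6)·(2*p + x);  2*p*x² - 26*p*x + 84*p + x³ - 13*x² + 42*x = (x - 7)·(x - 6)·(2*p + x)
Cancel the common factors (2*p + x), (x - 7).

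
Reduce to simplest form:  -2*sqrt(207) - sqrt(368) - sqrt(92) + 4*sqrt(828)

2*sqrt(207) = 6*sqrt(23); sqrt(368) = 4*sqrt(23); sqrt(92) = 2*sqrt(23); 4*sqrt(828) = 24*sqrt(23)
Combine: (-6 - 4 - 2 + 24)·sqrt(23) = 12*sqrt(23)

12*sqrt(23)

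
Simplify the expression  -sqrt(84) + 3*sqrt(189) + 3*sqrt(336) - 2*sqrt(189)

13*sqrt(21)

sqrt(84) = 2*sqrt(21); 3*sqrt(189) = 9*sqrt(21); 3*sqrt(336) = 12*sqrt(21); 2*sqrt(189) = 6*sqrt(21)
Combine: (-2 + 9 + 12 - 6)·sqrt(21) = 13*sqrt(21)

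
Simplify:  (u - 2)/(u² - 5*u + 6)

1/(u - 3)

Factor: u² - 5*u + 6 = (u - 2)·(u - 3)
Cancel the common factor (u - 2).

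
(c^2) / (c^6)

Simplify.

c^(-4)

Quotient: (c^-4)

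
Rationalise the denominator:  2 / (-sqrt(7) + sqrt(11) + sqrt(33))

(-74*sqrt(7) - 30*sqrt(33) + 58*sqrt(11) + 44*sqrt(21))/83

Group as (sqrt(11) + sqrt(33)) - sqrt(7); multiply by (sqrt(11) + sqrt(33)) + sqrt(7), then rationalise the remaining surd.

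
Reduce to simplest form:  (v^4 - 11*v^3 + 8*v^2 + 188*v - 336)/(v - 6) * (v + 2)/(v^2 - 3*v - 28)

v^2 - 4

Factor: v^4 - 11*v^3 + 8*v^2 + 188*v - 336 = (v + 4)*(v - 7)*(v - 6)*(v - 2);  v^2 - 3*v - 28 = (v + 4)*(v - 7)
Cancel the common factors (v + 4), (v - 6), (v - 7).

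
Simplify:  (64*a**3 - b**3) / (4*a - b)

16*a**2 + 4*a*b + b**2

Factor as (a-b)(a**2+ab+b**2) with a=(4*a), b=b.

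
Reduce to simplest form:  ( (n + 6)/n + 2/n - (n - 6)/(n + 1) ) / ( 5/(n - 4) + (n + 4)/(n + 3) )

(15*n^3 - 7*n^2 - 188*n - 96)/(n^4 + 6*n^3 + 4*n^2 - n)

Numerator: (n + 6)/n + 2/n - (n - 6)/(n + 1) = (15*n + 8)/(n^2 + n)
Denominator: 5/(n - 4) + (n + 4)/(n + 3) = (n^2 + 5*n - 1)/(n^2 - n - 12)
Divide: ((15*n + 8)/(n^2 + n)) · ((n^2 - n - 12)/(n^2 + 5*n - 1)) = (15*n^3 - 7*n^2 - 188*n - 96)/(n^4 + 6*n^3 + 4*n^2 - n)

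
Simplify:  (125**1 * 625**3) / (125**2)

5**9

125**1 = 5**3; 625**3 = 5**12; 125**2 = 5**6
Combine exponents: 5**9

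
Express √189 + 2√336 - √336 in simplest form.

7*√21

√189 = 3*√21; 2√336 = 8*√21; √336 = 4*√21
Combine: (3 + 8 - 4)·√21 = 7*√21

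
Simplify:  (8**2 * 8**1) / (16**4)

2**(-7)

8**2 = 2**6; 8**1 = 2**3; 16**4 = 2**16
Combine exponents: 2**(-7)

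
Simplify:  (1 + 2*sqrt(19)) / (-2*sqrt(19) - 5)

(-71 + 8*sqrt(19))/51

Multiply numerator and denominator by -5 + 2*sqrt(19).
Denominator becomes -51; numerator becomes -8*sqrt(19) + 71.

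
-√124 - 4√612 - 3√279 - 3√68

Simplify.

-30*√17 - 11*√31

√124 = 2*√31; 4√612 = 24*√17; 3√279 = 9*√31; 3√68 = 6*√17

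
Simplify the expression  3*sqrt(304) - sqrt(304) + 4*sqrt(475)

3*sqrt(304) = 12*sqrt(19); sqrt(304) = 4*sqrt(19); 4*sqrt(475) = 20*sqrt(19)
Combine: (12 - 4 + 20)·sqrt(19) = 28*sqrt(19)

28*sqrt(19)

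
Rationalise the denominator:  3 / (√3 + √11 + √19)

(-6*√627 - 15*√19 + 33*√11 + 81*√3)/107

Group as (√3 + √11) + √19; multiply by (√3 + √11) - √19, then rationalise the remaining surd.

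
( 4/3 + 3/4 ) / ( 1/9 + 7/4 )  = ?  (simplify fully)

75/67

Numerator: 4/3 + 3/4 = 25/12
Denominator: 1/9 + 7/4 = 67/36
Divide: (25/12) · (36/67) = 75/67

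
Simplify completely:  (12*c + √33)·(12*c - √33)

(12*c)^2 - (√33)^2 = 144*c² - 33.

144*c² - 33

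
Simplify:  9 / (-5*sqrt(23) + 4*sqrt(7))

(-45*sqrt(23) - 36*sqrt(7))/463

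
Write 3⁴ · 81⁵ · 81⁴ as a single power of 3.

3^40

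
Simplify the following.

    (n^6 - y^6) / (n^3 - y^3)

n^3 + y^3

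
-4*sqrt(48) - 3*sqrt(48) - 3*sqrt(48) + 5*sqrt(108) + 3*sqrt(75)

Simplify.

5*sqrt(3)

4*sqrt(48) = 16*sqrt(3); 3*sqrt(48) = 12*sqrt(3); 3*sqrt(48) = 12*sqrt(3); 5*sqrt(108) = 30*sqrt(3); 3*sqrt(75) = 15*sqrt(3)
Combine: (-16 - 12 - 12 + 30 + 15)·sqrt(3) = 5*sqrt(3)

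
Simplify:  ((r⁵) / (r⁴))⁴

r⁴

Inside the bracket: r¹
Raise to the power 4: r⁴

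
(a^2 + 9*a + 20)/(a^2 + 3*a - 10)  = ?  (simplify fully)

Factor: a^2 + 9*a + 20 = (a + 4)*(a + 5);  a^2 + 3*a - 10 = (a - 2)*(a + 5)
Cancel the common factor (a + 5).

(a + 4)/(a - 2)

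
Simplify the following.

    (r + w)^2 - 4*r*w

Expand the square and combine the 4*r*w term.

(r - w)^2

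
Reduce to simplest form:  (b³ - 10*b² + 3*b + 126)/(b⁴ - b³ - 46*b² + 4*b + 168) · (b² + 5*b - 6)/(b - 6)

Factor: b³ - 10*b² + 3*b + 126 = (b + 3)·(b - 6)·(b - 7);  b⁴ - b³ - 46*b² + 4*b + 168 = (b - 7)·(b + 6)·(b + 2)·(b - 2);  b² + 5*b - 6 = (b - 1)·(b + 6)
Cancel the common factors (b + 6), (b - 6), (b - 7).

(b² + 2*b - 3)/(b² - 4)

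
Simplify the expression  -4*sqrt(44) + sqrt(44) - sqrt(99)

4*sqrt(44) = 8*sqrt(11); sqrt(44) = 2*sqrt(11); sqrt(99) = 3*sqrt(11)
Combine: (-8 + 2 - 3)·sqrt(11) = -9*sqrt(11)

-9*sqrt(11)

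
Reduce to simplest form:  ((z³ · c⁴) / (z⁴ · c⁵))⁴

Inside the bracket: (z^-1) · (c^-1)
Raise to the power 4: (z^-4) · (c^-4)

1/(c⁴*z⁴)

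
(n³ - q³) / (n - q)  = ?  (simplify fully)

n² + n*q + q²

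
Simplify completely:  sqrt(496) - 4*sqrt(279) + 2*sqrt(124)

sqrt(496) = 4*sqrt(31); 4*sqrt(279) = 12*sqrt(31); 2*sqrt(124) = 4*sqrt(31)
Combine: (4 - 12 + 4)·sqrt(31) = -4*sqrt(31)

-4*sqrt(31)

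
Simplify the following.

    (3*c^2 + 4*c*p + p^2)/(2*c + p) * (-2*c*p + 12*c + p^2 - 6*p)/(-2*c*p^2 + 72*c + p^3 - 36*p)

(3*c^2 + 4*c*p + p^2)/(2*c*p + 12*c + p^2 + 6*p)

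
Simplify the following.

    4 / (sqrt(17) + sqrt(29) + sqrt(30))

Group as (sqrt(17) + sqrt(29)) + sqrt(30); multiply by (sqrt(17) + sqrt(29)) - sqrt(30), then rationalise the remaining surd.

(-2*sqrt(14790) + 16*sqrt(30) + 18*sqrt(29) + 42*sqrt(17))/429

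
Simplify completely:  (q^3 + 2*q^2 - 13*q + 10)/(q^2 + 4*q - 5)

q - 2

Factor: q^3 + 2*q^2 - 13*q + 10 = (q + 5)*(q - 2)*(q - 1);  q^2 + 4*q - 5 = (q - 1)*(q + 5)
Cancel the common factors (q - 1), (q + 5).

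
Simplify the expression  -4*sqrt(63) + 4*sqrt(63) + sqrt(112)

4*sqrt(63) = 12*sqrt(7); 4*sqrt(63) = 12*sqrt(7); sqrt(112) = 4*sqrt(7)
Combine: (-12 + 12 + 4)·sqrt(7) = 4*sqrt(7)

4*sqrt(7)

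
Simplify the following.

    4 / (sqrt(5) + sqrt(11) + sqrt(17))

Group as (sqrt(5) + sqrt(11)) + sqrt(17); multiply by (sqrt(5) + sqrt(11)) - sqrt(17), then rationalise the remaining surd.

(-8*sqrt(935) - 4*sqrt(17) + 44*sqrt(11) + 92*sqrt(5))/219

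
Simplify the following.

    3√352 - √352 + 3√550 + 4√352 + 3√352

51*√22

3√352 = 12*√22; √352 = 4*√22; 3√550 = 15*√22; 4√352 = 16*√22; 3√352 = 12*√22
Combine: (12 - 4 + 15 + 16 + 12)·√22 = 51*√22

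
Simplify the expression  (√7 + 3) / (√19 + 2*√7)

(-3*√19 - √133 + 14 + 6*√7)/9

Multiply numerator and denominator by -√19 + 2*√7.
Denominator becomes 9; numerator becomes -3*√19 - √133 + 14 + 6*√7.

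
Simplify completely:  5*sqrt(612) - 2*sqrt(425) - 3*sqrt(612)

5*sqrt(612) = 30*sqrt(17); 2*sqrt(425) = 10*sqrt(17); 3*sqrt(612) = 18*sqrt(17)
Combine: (30 - 10 - 18)·sqrt(17) = 2*sqrt(17)

2*sqrt(17)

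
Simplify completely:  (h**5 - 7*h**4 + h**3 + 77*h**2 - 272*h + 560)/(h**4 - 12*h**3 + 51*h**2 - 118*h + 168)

Factor: h**5 - 7*h**4 + h**3 + 77*h**2 - 272*h + 560 = (h - 4)*(h**2 - 2*h + 7)*(h - 5)*(h + 4);  h**4 - 12*h**3 + 51*h**2 - 118*h + 168 = (h**2 - 2*h + 7)*(h - 6)*(h - 4)
Cancel the common factors (h**2 - 2*h + 7), (h - 4).

(h**2 - h - 20)/(h - 6)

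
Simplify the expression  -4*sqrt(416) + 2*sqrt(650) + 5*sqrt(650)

19*sqrt(26)

4*sqrt(416) = 16*sqrt(26); 2*sqrt(650) = 10*sqrt(26); 5*sqrt(650) = 25*sqrt(26)
Combine: (-16 + 10 + 25)·sqrt(26) = 19*sqrt(26)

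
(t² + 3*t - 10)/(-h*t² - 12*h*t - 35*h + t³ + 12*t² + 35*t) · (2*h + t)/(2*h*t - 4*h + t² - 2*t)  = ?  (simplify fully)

Factor: t² + 3*t - 10 = (t - 2)·(t + 5);  -h*t² - 12*h*t - 35*h + t³ + 12*t² + 35*t = (t + 5)·(-h + t)·(t + 7);  2*h*t - 4*h + t² - 2*t = (t - 2)·(2*h + t)
Cancel the common factors (t - 2), (2*h + t), (t + 5).

1/(-h*t - 7*h + t² + 7*t)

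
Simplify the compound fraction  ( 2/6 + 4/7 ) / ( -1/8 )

Numerator: 2/6 + 4/7 = 19/21
Denominator: -1/8 = -1/8
Divide: (19/21) · (-8) = -152/21

-152/21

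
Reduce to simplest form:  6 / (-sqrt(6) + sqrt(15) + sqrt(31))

Group as (sqrt(15) + sqrt(31)) - sqrt(6); multiply by (sqrt(15) + sqrt(31)) + sqrt(6), then rationalise the remaining surd.

(-60*sqrt(6) - 15*sqrt(31) + 33*sqrt(15) + 9*sqrt(310))/65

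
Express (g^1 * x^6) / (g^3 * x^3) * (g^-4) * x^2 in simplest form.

Quotient: (g^-2) * x^3
Multiply by (g^-4) * x^2: add exponents.

x^5/g^6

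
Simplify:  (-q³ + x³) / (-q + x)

q² + q*x + x²

Apply the difference-of-cubes factorisation and cancel (-q + x).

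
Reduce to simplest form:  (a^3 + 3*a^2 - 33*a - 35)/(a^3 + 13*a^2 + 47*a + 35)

(a - 5)/(a + 5)

Factor: a^3 + 3*a^2 - 33*a - 35 = (a + 1)*(a - 5)*(a + 7);  a^3 + 13*a^2 + 47*a + 35 = (a + 1)*(a + 7)*(a + 5)
Cancel the common factors (a + 1), (a + 7).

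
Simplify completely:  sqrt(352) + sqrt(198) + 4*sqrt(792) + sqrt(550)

36*sqrt(22)

sqrt(352) = 4*sqrt(22); sqrt(198) = 3*sqrt(22); 4*sqrt(792) = 24*sqrt(22); sqrt(550) = 5*sqrt(22)
Combine: (4 + 3 + 24 + 5)·sqrt(22) = 36*sqrt(22)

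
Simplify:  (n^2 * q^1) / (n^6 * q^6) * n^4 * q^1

q^(-4)

Quotient: (n^-4) * (q^-5)
Multiply by n^4 * q^1: add exponents.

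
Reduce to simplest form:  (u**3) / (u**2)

u

Quotient: u**1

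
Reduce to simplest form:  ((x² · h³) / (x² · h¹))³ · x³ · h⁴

Inside the bracket: h²
Raise to the power 3: h⁶
Multiply by x³ · h⁴: add exponents.

h^10*x³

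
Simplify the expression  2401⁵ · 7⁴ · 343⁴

7^36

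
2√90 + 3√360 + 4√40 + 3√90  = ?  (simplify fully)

2√90 = 6*√10; 3√360 = 18*√10; 4√40 = 8*√10; 3√90 = 9*√10
Combine: (6 + 18 + 8 + 9)·√10 = 41*√10

41*√10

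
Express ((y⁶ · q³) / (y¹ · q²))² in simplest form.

q²*y^10

Inside the bracket: y⁵ · q¹
Raise to the power 2: y^10 · q²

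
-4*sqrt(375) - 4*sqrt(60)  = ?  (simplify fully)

4*sqrt(375) = 20*sqrt(15); 4*sqrt(60) = 8*sqrt(15)
Combine: (-20 - 8)·sqrt(15) = -28*sqrt(15)

-28*sqrt(15)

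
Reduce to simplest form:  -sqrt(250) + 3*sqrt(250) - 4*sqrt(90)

-2*sqrt(10)

sqrt(250) = 5*sqrt(10); 3*sqrt(250) = 15*sqrt(10); 4*sqrt(90) = 12*sqrt(10)
Combine: (-5 + 15 - 12)·sqrt(10) = -2*sqrt(10)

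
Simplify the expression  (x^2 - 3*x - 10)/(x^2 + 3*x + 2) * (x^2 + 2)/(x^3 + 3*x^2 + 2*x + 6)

(x - 5)/(x^2 + 4*x + 3)

Factor: x^2 - 3*x - 10 = (x - 5)*(x + 2);  x^2 + 3*x + 2 = (x + 2)*(x + 1);  x^3 + 3*x^2 + 2*x + 6 = (x + 3)*(x^2 + 2)
Cancel the common factors (x^2 + 2), (x + 2).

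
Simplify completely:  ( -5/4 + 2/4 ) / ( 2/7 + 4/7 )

Numerator: -5/4 + 2/4 = -3/4
Denominator: 2/7 + 4/7 = 6/7
Divide: (-3/4) · (7/6) = -7/8

-7/8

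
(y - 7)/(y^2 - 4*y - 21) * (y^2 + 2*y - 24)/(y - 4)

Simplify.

(y + 6)/(y + 3)

Factor: y^2 - 4*y - 21 = (y + 3)*(y - 7);  y^2 + 2*y - 24 = (y - 4)*(y + 6)
Cancel the common factors (y - 7), (y - 4).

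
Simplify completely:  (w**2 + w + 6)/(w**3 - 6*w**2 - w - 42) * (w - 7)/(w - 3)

Factor: w**3 - 6*w**2 - w - 42 = (w**2 + w + 6)*(w - 7)
Cancel the common factors (w**2 + w + 6), (w - 7).

1/(w - 3)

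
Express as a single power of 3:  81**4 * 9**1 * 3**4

3**22

81**4 = 3**16; 9**1 = 3**2; 3**4 = 3**4
Combine exponents: 3**22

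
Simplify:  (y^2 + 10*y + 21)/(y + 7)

Factor: y^2 + 10*y + 21 = (y + 7)*(y + 3)
Cancel the common factor (y + 7).

y + 3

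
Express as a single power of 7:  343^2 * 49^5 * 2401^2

343^2 = 7^6; 49^5 = 7^10; 2401^2 = 7^8
Combine exponents: 7^24

7^24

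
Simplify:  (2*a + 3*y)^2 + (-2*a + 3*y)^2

8*a^2 + 18*y^2

Write as f((3*y),(2*a)) + f((3*y),-(2*a)) and expand.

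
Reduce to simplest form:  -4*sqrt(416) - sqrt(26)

-17*sqrt(26)

4*sqrt(416) = 16*sqrt(26); sqrt(26) = sqrt(26)
Combine: (-16 - 1)·sqrt(26) = -17*sqrt(26)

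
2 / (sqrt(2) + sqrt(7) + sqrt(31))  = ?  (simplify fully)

(-13*sqrt(7) - 18*sqrt(2) + sqrt(434) + 11*sqrt(31))/107

Group as (sqrt(2) + sqrt(31)) + sqrt(7); multiply by (sqrt(2) + sqrt(31)) - sqrt(7), then rationalise the remaining surd.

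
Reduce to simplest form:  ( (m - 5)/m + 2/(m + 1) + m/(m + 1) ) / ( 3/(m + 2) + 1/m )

(2*m^3 + 2*m^2 - 9*m - 10)/(4*m^2 + 6*m + 2)

Numerator: (m - 5)/m + 2/(m + 1) + m/(m + 1) = (2*m^2 - 2*m - 5)/(m^2 + m)
Denominator: 3/(m + 2) + 1/m = (4*m + 2)/(m^2 + 2*m)
Divide: ((2*m^2 - 2*m - 5)/(m^2 + m)) · ((m^2 + 2*m)/(4*m + 2)) = (2*m^3 + 2*m^2 - 9*m - 10)/(4*m^2 + 6*m + 2)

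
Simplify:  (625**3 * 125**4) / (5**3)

625**3 = 5**12; 125**4 = 5**12; 5**3 = 5**3
Combine exponents: 5**21

5**21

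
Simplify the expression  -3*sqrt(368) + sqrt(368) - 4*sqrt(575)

-28*sqrt(23)

3*sqrt(368) = 12*sqrt(23); sqrt(368) = 4*sqrt(23); 4*sqrt(575) = 20*sqrt(23)
Combine: (-12 + 4 - 20)·sqrt(23) = -28*sqrt(23)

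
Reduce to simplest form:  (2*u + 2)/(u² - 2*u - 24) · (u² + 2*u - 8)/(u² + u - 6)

Factor: 2*u + 2 = 2·(u + 1);  u² - 2*u - 24 = (u - 6)·(u + 4);  u² + 2*u - 8 = (u - 2)·(u + 4);  u² + u - 6 = (u + 3)·(u - 2)
Cancel the common factors (u - 2), (u + 4).

(2*u + 2)/(u² - 3*u - 18)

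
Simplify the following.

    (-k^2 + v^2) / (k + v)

-k + v

Factor v^2 - k^2 and cancel (k + v).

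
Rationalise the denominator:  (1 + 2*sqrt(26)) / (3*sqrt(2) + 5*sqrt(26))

Multiply numerator and denominator by -3*sqrt(2) + 5*sqrt(26).
Denominator becomes 632; numerator becomes -12*sqrt(13) - 3*sqrt(2) + 5*sqrt(26) + 260.

(-12*sqrt(13) - 3*sqrt(2) + 5*sqrt(26) + 260)/632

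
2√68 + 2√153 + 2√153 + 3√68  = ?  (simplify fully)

2√68 = 4*√17; 2√153 = 6*√17; 2√153 = 6*√17; 3√68 = 6*√17
Combine: (4 + 6 + 6 + 6)·√17 = 22*√17

22*√17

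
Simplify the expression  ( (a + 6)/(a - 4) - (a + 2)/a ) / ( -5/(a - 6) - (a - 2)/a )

Numerator: (a + 6)/(a - 4) - (a + 2)/a = (8*a + 8)/(a² - 4*a)
Denominator: -5/(a - 6) - (a - 2)/a = (-a² + 3*a - 12)/(a² - 6*a)
Divide: ((8*a + 8)/(a² - 4*a)) · ((a² - 6*a)/(-a² + 3*a - 12)) = (-8*a² + 40*a + 48)/(a³ - 7*a² + 24*a - 48)

(-8*a² + 40*a + 48)/(a³ - 7*a² + 24*a - 48)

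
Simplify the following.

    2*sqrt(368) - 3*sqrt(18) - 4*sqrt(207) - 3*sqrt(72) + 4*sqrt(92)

-27*sqrt(2) + 4*sqrt(23)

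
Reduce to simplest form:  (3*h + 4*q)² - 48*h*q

(3*h - 4*q)²

Expand the square and combine the 48*h*q term.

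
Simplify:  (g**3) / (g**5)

g**(-2)

Quotient: (g**-2)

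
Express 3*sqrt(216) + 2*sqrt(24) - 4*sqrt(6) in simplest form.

18*sqrt(6)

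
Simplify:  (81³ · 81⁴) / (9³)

3^22

81³ = 3^12; 81⁴ = 3^16; 9³ = 3^6
Combine exponents: 3^22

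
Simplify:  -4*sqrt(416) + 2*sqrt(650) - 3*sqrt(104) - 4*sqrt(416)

4*sqrt(416) = 16*sqrt(26); 2*sqrt(650) = 10*sqrt(26); 3*sqrt(104) = 6*sqrt(26); 4*sqrt(416) = 16*sqrt(26)
Combine: (-16 + 10 - 6 - 16)·sqrt(26) = -28*sqrt(26)

-28*sqrt(26)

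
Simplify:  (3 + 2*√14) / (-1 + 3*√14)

(11*√14 + 87)/125

Multiply numerator and denominator by -3*√14 - 1.
Denominator becomes -125; numerator becomes -87 - 11*√14.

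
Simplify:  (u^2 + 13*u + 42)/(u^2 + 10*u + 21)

Factor: u^2 + 13*u + 42 = (u + 7)*(u + 6);  u^2 + 10*u + 21 = (u + 7)*(u + 3)
Cancel the common factor (u + 7).

(u + 6)/(u + 3)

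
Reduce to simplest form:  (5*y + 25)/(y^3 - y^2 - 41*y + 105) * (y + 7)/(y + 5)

5/(y^2 - 8*y + 15)

Factor: 5*y + 25 = 5*(y + 5);  y^3 - y^2 - 41*y + 105 = (y + 7)*(y - 3)*(y - 5)
Cancel the common factors (y + 7), (y + 5).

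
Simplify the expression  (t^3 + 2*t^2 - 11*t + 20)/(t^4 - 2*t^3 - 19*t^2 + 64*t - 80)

Factor: t^3 + 2*t^2 - 11*t + 20 = (t + 5)*(t^2 - 3*t + 4);  t^4 - 2*t^3 - 19*t^2 + 64*t - 80 = (t - 4)*(t + 5)*(t^2 - 3*t + 4)
Cancel the common factors (t^2 - 3*t + 4), (t + 5).

1/(t - 4)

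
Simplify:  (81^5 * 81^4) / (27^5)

3^21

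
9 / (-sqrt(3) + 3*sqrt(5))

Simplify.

(3*sqrt(3) + 9*sqrt(5))/14

Multiply numerator and denominator by sqrt(3) + 3*sqrt(5).
Denominator becomes 42; numerator becomes 9*sqrt(3) + 27*sqrt(5).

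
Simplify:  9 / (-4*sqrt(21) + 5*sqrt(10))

(-36*sqrt(21) - 45*sqrt(10))/86

Multiply numerator and denominator by 5*sqrt(10) + 4*sqrt(21).
Denominator becomes -86; numerator becomes 45*sqrt(10) + 36*sqrt(21).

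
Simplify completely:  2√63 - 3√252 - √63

2√63 = 6*√7; 3√252 = 18*√7; √63 = 3*√7
Combine: (6 - 18 - 3)·√7 = -15*√7

-15*√7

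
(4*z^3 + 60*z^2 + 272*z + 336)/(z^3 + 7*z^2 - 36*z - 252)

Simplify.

Factor: 4*z^3 + 60*z^2 + 272*z + 336 = 4*(z + 7)*(z + 2)*(z + 6);  z^3 + 7*z^2 - 36*z - 252 = (z - 6)*(z + 7)*(z + 6)
Cancel the common factors (z + 6), (z + 7).

(4*z + 8)/(z - 6)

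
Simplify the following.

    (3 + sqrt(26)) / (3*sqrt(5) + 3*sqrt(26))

(-sqrt(130) - 3*sqrt(5) + 3*sqrt(26) + 26)/63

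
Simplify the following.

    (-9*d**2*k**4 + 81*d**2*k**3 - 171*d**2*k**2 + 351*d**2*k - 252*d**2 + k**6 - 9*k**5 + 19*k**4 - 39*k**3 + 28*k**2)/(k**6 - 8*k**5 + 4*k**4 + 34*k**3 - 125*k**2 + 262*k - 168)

(-9*d**2 + k**2)/(k**2 + k - 6)

Factor: -9*d**2*k**4 + 81*d**2*k**3 - 171*d**2*k**2 + 351*d**2*k - 252*d**2 + k**6 - 9*k**5 + 19*k**4 - 39*k**3 + 28*k**2 = (3*d + k)*(k - 1)*(k**2 - k + 4)*(-3*d + k)*(k - 7);  k**6 - 8*k**5 + 4*k**4 + 34*k**3 - 125*k**2 + 262*k - 168 = (k - 1)*(k - 2)*(k**2 - k + 4)*(k - 7)*(k + 3)
Cancel the common factors (k**2 - k + 4), (k - 7), (k - 1).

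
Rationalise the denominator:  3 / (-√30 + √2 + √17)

(11*√30 + 15*√17 + 45*√2 + 4*√255)/5

Group as (√2 + √17) - √30; multiply by (√2 + √17) + √30, then rationalise the remaining surd.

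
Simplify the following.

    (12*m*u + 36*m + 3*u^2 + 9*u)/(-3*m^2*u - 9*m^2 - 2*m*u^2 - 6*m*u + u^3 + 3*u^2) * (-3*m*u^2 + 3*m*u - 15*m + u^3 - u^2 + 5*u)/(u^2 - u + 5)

(12*m + 3*u)/(m + u)

Factor: 12*m*u + 36*m + 3*u^2 + 9*u = 3*(4*m + u)*(u + 3);  -3*m^2*u - 9*m^2 - 2*m*u^2 - 6*m*u + u^3 + 3*u^2 = (m + u)*(u + 3)*(-3*m + u);  -3*m*u^2 + 3*m*u - 15*m + u^3 - u^2 + 5*u = (-3*m + u)*(u^2 - u + 5)
Cancel the common factors (u^2 - u + 5), (-3*m + u), (u + 3).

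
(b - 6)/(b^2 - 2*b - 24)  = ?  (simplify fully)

1/(b + 4)

Factor: b^2 - 2*b - 24 = (b + 4)*(b - 6)
Cancel the common factor (b - 6).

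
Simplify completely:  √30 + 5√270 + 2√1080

28*√30

√30 = √30; 5√270 = 15*√30; 2√1080 = 12*√30
Combine: (1 + 15 + 12)·√30 = 28*√30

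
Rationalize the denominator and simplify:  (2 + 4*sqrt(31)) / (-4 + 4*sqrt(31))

Multiply numerator and denominator by -4*sqrt(31) - 4.
Denominator becomes -480; numerator becomes -504 - 24*sqrt(31).

(sqrt(31) + 21)/20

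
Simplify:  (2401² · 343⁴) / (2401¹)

7^16

2401² = 7^8; 343⁴ = 7^12; 2401¹ = 7^4
Combine exponents: 7^16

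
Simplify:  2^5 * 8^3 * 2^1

2^15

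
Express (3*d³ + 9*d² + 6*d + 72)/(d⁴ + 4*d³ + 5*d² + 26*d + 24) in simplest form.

3/(d + 1)

Factor: 3*d³ + 9*d² + 6*d + 72 = 3·(d + 4)·(d² - d + 6);  d⁴ + 4*d³ + 5*d² + 26*d + 24 = (d + 4)·(d + 1)·(d² - d + 6)
Cancel the common factors (d² - d + 6), (d + 4).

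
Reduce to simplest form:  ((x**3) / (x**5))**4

Inside the bracket: (x**-2)
Raise to the power 4: (x**-8)

x**(-8)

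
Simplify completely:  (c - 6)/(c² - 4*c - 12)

1/(c + 2)

Factor: c² - 4*c - 12 = (c - 6)·(c + 2)
Cancel the common factor (c - 6).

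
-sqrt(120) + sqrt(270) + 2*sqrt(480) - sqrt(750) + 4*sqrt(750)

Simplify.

sqrt(120) = 2*sqrt(30); sqrt(270) = 3*sqrt(30); 2*sqrt(480) = 8*sqrt(30); sqrt(750) = 5*sqrt(30); 4*sqrt(750) = 20*sqrt(30)
Combine: (-2 + 3 + 8 - 5 + 20)·sqrt(30) = 24*sqrt(30)

24*sqrt(30)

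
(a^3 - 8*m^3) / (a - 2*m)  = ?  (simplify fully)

a^2 + 2*a*m + 4*m^2

Factor as (a-b)(a^2+ab+b^2) with a=a, b=(2*m).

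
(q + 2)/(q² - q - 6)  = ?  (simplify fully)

1/(q - 3)

Factor: q² - q - 6 = (q - 3)·(q + 2)
Cancel the common factor (q + 2).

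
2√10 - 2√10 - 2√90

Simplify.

-6*√10

2√10 = 2*√10; 2√10 = 2*√10; 2√90 = 6*√10
Combine: (2 - 2 - 6)·√10 = -6*√10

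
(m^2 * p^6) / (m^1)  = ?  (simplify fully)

Quotient: m^1 * p^6

m*p^6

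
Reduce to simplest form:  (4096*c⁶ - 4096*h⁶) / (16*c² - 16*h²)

Difference of sixth powers: factor out (16*c² - 16*h²).

256*c⁴ + 256*c²*h² + 256*h⁴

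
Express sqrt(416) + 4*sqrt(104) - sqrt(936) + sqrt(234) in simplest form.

9*sqrt(26)

sqrt(416) = 4*sqrt(26); 4*sqrt(104) = 8*sqrt(26); sqrt(936) = 6*sqrt(26); sqrt(234) = 3*sqrt(26)
Combine: (4 + 8 - 6 + 3)·sqrt(26) = 9*sqrt(26)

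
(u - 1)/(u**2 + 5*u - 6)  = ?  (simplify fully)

1/(u + 6)

Factor: u**2 + 5*u - 6 = (u - 1)*(u + 6)
Cancel the common factor (u - 1).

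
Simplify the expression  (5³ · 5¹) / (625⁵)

5³ = 5^3; 5¹ = 5^1; 625⁵ = 5^20
Combine exponents: 5^(-16)

5^(-16)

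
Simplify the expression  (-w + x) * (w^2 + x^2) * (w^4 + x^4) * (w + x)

-w^8 + x^8

Pair the conjugate factors: (x+w)(x-w) = -w^2 + x^2, then repeat with the next factor.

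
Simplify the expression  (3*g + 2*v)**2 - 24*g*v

After expansion: 9*g**2 - 12*g*v + 4*v**2 — a perfect-square trinomial.

(3*g - 2*v)**2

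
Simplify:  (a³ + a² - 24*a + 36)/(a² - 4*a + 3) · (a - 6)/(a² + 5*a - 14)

Factor: a³ + a² - 24*a + 36 = (a - 2)·(a + 6)·(a - 3);  a² - 4*a + 3 = (a - 3)·(a - 1);  a² + 5*a - 14 = (a + 7)·(a - 2)
Cancel the common factors (a - 2), (a - 3).

(a² - 36)/(a² + 6*a - 7)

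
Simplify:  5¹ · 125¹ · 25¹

5¹ = 5^1; 125¹ = 5^3; 25¹ = 5^2
Combine exponents: 5^6

5^6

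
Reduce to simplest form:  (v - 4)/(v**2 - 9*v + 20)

1/(v - 5)

Factor: v**2 - 9*v + 20 = (v - 5)*(v - 4)
Cancel the common factor (v - 4).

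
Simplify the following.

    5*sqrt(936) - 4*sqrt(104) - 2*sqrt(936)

5*sqrt(936) = 30*sqrt(26); 4*sqrt(104) = 8*sqrt(26); 2*sqrt(936) = 12*sqrt(26)
Combine: (30 - 8 - 12)·sqrt(26) = 10*sqrt(26)

10*sqrt(26)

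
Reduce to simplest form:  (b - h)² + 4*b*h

Expand the square and combine the 4*b*h term.

(b + h)²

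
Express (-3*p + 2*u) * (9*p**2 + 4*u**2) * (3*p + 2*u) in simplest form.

Telescope via difference of squares: ((2*u)+(3*p))((2*u)-(3*p)) = -9*p**2 + 4*u**2, then repeat with the next factor.

-81*p**4 + 16*u**4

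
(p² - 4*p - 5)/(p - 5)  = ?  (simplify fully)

p + 1

Factor: p² - 4*p - 5 = (p + 1)·(p - 5)
Cancel the common factor (p - 5).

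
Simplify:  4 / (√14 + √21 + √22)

Group as (√14 + √21) + √22; multiply by (√14 + √21) - √22, then rationalise the remaining surd.

(-112*√33 + 52*√22 + 60*√21 + 116*√14)/1007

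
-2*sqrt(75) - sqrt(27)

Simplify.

2*sqrt(75) = 10*sqrt(3); sqrt(27) = 3*sqrt(3)
Combine: (-10 - 3)·sqrt(3) = -13*sqrt(3)

-13*sqrt(3)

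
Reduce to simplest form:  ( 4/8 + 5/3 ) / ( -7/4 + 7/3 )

26/7

Numerator: 4/8 + 5/3 = 13/6
Denominator: -7/4 + 7/3 = 7/12
Divide: (13/6) · (12/7) = 26/7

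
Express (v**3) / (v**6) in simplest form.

Quotient: (v**-3)

v**(-3)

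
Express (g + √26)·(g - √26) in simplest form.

Difference of squares with P = g, Q = √26.

g² - 26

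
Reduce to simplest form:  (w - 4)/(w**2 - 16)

1/(w + 4)

Factor: w**2 - 16 = (w + 4)*(w - 4)
Cancel the common factor (w - 4).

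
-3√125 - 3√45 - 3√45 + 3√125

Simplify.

3√125 = 15*√5; 3√45 = 9*√5; 3√45 = 9*√5; 3√125 = 15*√5
Combine: (-15 - 9 - 9 + 15)·√5 = -18*√5

-18*√5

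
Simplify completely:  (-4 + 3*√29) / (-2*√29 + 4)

(-79 - 2*√29)/50

Multiply numerator and denominator by 4 + 2*√29.
Denominator becomes -100; numerator becomes 4*√29 + 158.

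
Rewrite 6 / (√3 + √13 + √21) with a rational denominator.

Group as (√3 + √13) + √21; multiply by (√3 + √13) - √21, then rationalise the remaining surd.

(-36*√91 - 30*√21 + 66*√13 + 186*√3)/131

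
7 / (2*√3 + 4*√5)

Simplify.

Multiply numerator and denominator by -2*√3 + 4*√5.
Denominator becomes 68; numerator becomes -14*√3 + 28*√5.

(-7*√3 + 14*√5)/34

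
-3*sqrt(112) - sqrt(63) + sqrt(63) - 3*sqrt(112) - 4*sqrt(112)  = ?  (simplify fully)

3*sqrt(112) = 12*sqrt(7); sqrt(63) = 3*sqrt(7); sqrt(63) = 3*sqrt(7); 3*sqrt(112) = 12*sqrt(7); 4*sqrt(112) = 16*sqrt(7)
Combine: (-12 - 3 + 3 - 12 - 16)·sqrt(7) = -40*sqrt(7)

-40*sqrt(7)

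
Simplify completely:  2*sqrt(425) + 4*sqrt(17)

2*sqrt(425) = 10*sqrt(17); 4*sqrt(17) = 4*sqrt(17)
Combine: (10 + 4)·sqrt(17) = 14*sqrt(17)

14*sqrt(17)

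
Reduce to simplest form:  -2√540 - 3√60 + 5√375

7*√15

2√540 = 12*√15; 3√60 = 6*√15; 5√375 = 25*√15
Combine: (-12 - 6 + 25)·√15 = 7*√15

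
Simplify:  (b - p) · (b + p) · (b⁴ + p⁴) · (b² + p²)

(b+p)(b-p) = b² - p²; continue pairing.

b⁸ - p⁸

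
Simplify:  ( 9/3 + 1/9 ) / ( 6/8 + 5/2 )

112/117

Numerator: 9/3 + 1/9 = 28/9
Denominator: 6/8 + 5/2 = 13/4
Divide: (28/9) · (4/13) = 112/117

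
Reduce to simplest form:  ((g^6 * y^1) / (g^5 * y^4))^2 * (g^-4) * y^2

1/(g^2*y^4)

Inside the bracket: g^1 * (y^-3)
Raise to the power 2: g^2 * (y^-6)
Multiply by (g^-4) * y^2: add exponents.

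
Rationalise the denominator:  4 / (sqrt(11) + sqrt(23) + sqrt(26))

(-2*sqrt(6578) + 8*sqrt(26) + 14*sqrt(23) + 38*sqrt(11))/237

Group as (sqrt(23) + sqrt(26)) + sqrt(11); multiply by (sqrt(23) + sqrt(26)) - sqrt(11), then rationalise the remaining surd.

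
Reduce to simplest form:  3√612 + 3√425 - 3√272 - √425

16*√17

3√612 = 18*√17; 3√425 = 15*√17; 3√272 = 12*√17; √425 = 5*√17
Combine: (18 + 15 - 12 - 5)·√17 = 16*√17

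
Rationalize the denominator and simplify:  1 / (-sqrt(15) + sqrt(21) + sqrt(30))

Group as (sqrt(21) + sqrt(30)) - sqrt(15); multiply by (sqrt(21) + sqrt(30)) + sqrt(15), then rationalise the remaining surd.

(-6*sqrt(15) + sqrt(30) + 4*sqrt(21) + 5*sqrt(42))/204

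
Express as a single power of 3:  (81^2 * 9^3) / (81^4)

81^2 = 3^8; 9^3 = 3^6; 81^4 = 3^16
Combine exponents: 3^(-2)

3^(-2)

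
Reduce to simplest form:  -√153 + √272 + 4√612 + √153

√153 = 3*√17; √272 = 4*√17; 4√612 = 24*√17; √153 = 3*√17
Combine: (-3 + 4 + 24 + 3)·√17 = 28*√17

28*√17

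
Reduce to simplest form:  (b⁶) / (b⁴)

b²

Quotient: b²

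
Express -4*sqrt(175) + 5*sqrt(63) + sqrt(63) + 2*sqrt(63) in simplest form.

4*sqrt(7)

4*sqrt(175) = 20*sqrt(7); 5*sqrt(63) = 15*sqrt(7); sqrt(63) = 3*sqrt(7); 2*sqrt(63) = 6*sqrt(7)
Combine: (-20 + 15 + 3 + 6)·sqrt(7) = 4*sqrt(7)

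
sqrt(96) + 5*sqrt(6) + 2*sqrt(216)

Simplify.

21*sqrt(6)

sqrt(96) = 4*sqrt(6); 5*sqrt(6) = 5*sqrt(6); 2*sqrt(216) = 12*sqrt(6)
Combine: (4 + 5 + 12)·sqrt(6) = 21*sqrt(6)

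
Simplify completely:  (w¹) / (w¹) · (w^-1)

Quotient: 1
Multiply by (w^-1): add exponents.

1/w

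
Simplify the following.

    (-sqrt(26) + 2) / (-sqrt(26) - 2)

Multiply numerator and denominator by -2 + sqrt(26).
Denominator becomes -22; numerator becomes -30 + 4*sqrt(26).

(-2*sqrt(26) + 15)/11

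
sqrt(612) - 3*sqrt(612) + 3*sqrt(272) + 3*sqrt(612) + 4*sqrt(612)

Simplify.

sqrt(612) = 6*sqrt(17); 3*sqrt(612) = 18*sqrt(17); 3*sqrt(272) = 12*sqrt(17); 3*sqrt(612) = 18*sqrt(17); 4*sqrt(612) = 24*sqrt(17)
Combine: (6 - 18 + 12 + 18 + 24)·sqrt(17) = 42*sqrt(17)

42*sqrt(17)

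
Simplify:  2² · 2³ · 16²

2² = 2^2; 2³ = 2^3; 16² = 2^8
Combine exponents: 2^13

2^13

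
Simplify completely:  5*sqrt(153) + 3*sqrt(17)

18*sqrt(17)

5*sqrt(153) = 15*sqrt(17); 3*sqrt(17) = 3*sqrt(17)
Combine: (15 + 3)·sqrt(17) = 18*sqrt(17)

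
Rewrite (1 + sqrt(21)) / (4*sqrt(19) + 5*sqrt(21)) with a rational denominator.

(-4*sqrt(399) - 4*sqrt(19) + 5*sqrt(21) + 105)/221

Multiply numerator and denominator by -4*sqrt(19) + 5*sqrt(21).
Denominator becomes 221; numerator becomes -4*sqrt(399) - 4*sqrt(19) + 5*sqrt(21) + 105.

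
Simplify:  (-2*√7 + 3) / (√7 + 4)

(-11*√7 + 26)/9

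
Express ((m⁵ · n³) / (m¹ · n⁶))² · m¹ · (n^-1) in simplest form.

m⁹/n⁷

Inside the bracket: m⁴ · (n^-3)
Raise to the power 2: m⁸ · (n^-6)
Multiply by m¹ · (n^-1): add exponents.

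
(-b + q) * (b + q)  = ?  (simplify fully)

-b^2 + q^2

Pair the conjugate factors: (q+b)(q-b) = -b^2 + q^2.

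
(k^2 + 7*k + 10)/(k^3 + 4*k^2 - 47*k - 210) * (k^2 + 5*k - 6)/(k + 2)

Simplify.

(k - 1)/(k - 7)

Factor: k^2 + 7*k + 10 = (k + 2)*(k + 5);  k^3 + 4*k^2 - 47*k - 210 = (k + 5)*(k - 7)*(k + 6);  k^2 + 5*k - 6 = (k - 1)*(k + 6)
Cancel the common factors (k + 6), (k + 5), (k + 2).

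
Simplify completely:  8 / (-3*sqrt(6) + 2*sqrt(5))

(-12*sqrt(6) - 8*sqrt(5))/17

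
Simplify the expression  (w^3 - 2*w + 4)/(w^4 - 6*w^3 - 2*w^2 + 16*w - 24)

1/(w - 6)

Factor: w^3 - 2*w + 4 = (w + 2)*(w^2 - 2*w + 2);  w^4 - 6*w^3 - 2*w^2 + 16*w - 24 = (w^2 - 2*w + 2)*(w + 2)*(w - 6)
Cancel the common factors (w^2 - 2*w + 2), (w + 2).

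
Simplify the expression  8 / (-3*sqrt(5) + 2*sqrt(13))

(24*sqrt(5) + 16*sqrt(13))/7

Multiply numerator and denominator by 3*sqrt(5) + 2*sqrt(13).
Denominator becomes 7; numerator becomes 24*sqrt(5) + 16*sqrt(13).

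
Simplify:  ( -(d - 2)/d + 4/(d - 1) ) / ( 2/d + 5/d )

(-d² + 7*d - 2)/(7*d - 7)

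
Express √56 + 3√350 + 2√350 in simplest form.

27*√14

√56 = 2*√14; 3√350 = 15*√14; 2√350 = 10*√14
Combine: (2 + 15 + 10)·√14 = 27*√14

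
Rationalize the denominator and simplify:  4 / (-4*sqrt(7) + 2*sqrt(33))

Multiply numerator and denominator by 4*sqrt(7) + 2*sqrt(33).
Denominator becomes 20; numerator becomes 16*sqrt(7) + 8*sqrt(33).

(4*sqrt(7) + 2*sqrt(33))/5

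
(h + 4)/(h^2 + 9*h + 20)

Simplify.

1/(h + 5)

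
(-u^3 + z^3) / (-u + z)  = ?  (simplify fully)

u^2 + u*z + z^2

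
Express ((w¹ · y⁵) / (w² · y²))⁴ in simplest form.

Inside the bracket: (w^-1) · y³
Raise to the power 4: (w^-4) · y^12

y^12/w⁴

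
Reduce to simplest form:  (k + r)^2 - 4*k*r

(k - r)^2

Expanding gives k^2 - 2*k*r + r^2, a perfect square.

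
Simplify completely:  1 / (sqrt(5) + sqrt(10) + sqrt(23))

Group as (sqrt(5) + sqrt(10)) + sqrt(23); multiply by (sqrt(5) + sqrt(10)) - sqrt(23), then rationalise the remaining surd.

(-5*sqrt(46) - 4*sqrt(23) + 9*sqrt(10) + 14*sqrt(5))/68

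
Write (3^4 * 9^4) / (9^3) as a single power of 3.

3^6

3^4 = 3^4; 9^4 = 3^8; 9^3 = 3^6
Combine exponents: 3^6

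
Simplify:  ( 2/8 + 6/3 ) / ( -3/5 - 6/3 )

-45/52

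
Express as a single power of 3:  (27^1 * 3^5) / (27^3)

27^1 = 3^3; 3^5 = 3^5; 27^3 = 3^9
Combine exponents: 3^(-1)

3^(-1)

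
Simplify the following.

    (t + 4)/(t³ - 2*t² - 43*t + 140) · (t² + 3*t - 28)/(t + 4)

1/(t - 5)

Factor: t³ - 2*t² - 43*t + 140 = (t - 4)·(t + 7)·(t - 5);  t² + 3*t - 28 = (t - 4)·(t + 7)
Cancel the common factors (t - 4), (t + 4), (t + 7).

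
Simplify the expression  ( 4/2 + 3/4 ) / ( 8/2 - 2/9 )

99/136

Numerator: 4/2 + 3/4 = 11/4
Denominator: 8/2 - 2/9 = 34/9
Divide: (11/4) · (9/34) = 99/136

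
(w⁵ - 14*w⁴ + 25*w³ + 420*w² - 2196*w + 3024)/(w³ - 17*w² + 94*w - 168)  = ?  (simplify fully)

w² + 3*w - 18

Factor: w⁵ - 14*w⁴ + 25*w³ + 420*w² - 2196*w + 3024 = (w - 4)·(w - 7)·(w - 3)·(w + 6)·(w - 6);  w³ - 17*w² + 94*w - 168 = (w - 7)·(w - 6)·(w - 4)
Cancel the common factors (w - 6), (w - 7), (w - 4).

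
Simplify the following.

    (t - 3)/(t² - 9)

Factor: t² - 9 = (t - 3)·(t + 3)
Cancel the common factor (t - 3).

1/(t + 3)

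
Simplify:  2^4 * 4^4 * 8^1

2^4 = 2^4; 4^4 = 2^8; 8^1 = 2^3
Combine exponents: 2^15

2^15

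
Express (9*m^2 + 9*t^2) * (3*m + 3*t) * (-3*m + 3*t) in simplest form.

-81*m^4 + 81*t^4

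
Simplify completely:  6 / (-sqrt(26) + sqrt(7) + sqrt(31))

Group as (sqrt(7) + sqrt(31)) - sqrt(26); multiply by (sqrt(7) + sqrt(31)) + sqrt(26), then rationalise the remaining surd.

(-18*sqrt(26) + 3*sqrt(31) + 75*sqrt(7) + 3*sqrt(5642))/181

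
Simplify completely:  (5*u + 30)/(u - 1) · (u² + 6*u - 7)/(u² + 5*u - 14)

Factor: 5*u + 30 = 5·(u + 6);  u² + 6*u - 7 = (u + 7)·(u - 1);  u² + 5*u - 14 = (u + 7)·(u - 2)
Cancel the common factors (u + 7), (u - 1).

(5*u + 30)/(u - 2)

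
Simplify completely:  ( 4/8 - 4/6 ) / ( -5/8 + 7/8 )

Numerator: 4/8 - 4/6 = -1/6
Denominator: -5/8 + 7/8 = 1/4
Divide: (-1/6) · (4) = -2/3

-2/3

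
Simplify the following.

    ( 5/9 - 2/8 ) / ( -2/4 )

Numerator: 5/9 - 2/8 = 11/36
Denominator: -2/4 = -1/2
Divide: (11/36) · (-2) = -11/18

-11/18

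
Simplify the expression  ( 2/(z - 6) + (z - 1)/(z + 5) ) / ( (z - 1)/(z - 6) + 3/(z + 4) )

Numerator: 2/(z - 6) + (z - 1)/(z + 5) = (z^2 - 5*z + 16)/(z^2 - z - 30)
Denominator: (z - 1)/(z - 6) + 3/(z + 4) = (z^2 + 6*z - 22)/(z^2 - 2*z - 24)
Divide: ((z^2 - 5*z + 16)/(z^2 - z - 30)) · ((z^2 - 2*z - 24)/(z^2 + 6*z - 22)) = (z^3 - z^2 - 4*z + 64)/(z^3 + 11*z^2 + 8*z - 110)

(z^3 - z^2 - 4*z + 64)/(z^3 + 11*z^2 + 8*z - 110)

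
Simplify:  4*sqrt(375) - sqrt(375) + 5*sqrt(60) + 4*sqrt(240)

41*sqrt(15)

4*sqrt(375) = 20*sqrt(15); sqrt(375) = 5*sqrt(15); 5*sqrt(60) = 10*sqrt(15); 4*sqrt(240) = 16*sqrt(15)
Combine: (20 - 5 + 10 + 16)·sqrt(15) = 41*sqrt(15)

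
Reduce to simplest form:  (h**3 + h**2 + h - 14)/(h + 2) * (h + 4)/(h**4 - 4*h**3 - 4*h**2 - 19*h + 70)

(h + 4)/(h**2 - 3*h - 10)

Factor: h**3 + h**2 + h - 14 = (h - 2)*(h**2 + 3*h + 7);  h**4 - 4*h**3 - 4*h**2 - 19*h + 70 = (h - 5)*(h - 2)*(h**2 + 3*h + 7)
Cancel the common factors (h**2 + 3*h + 7), (h - 2).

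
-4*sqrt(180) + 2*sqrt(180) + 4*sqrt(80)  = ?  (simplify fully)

4*sqrt(5)

4*sqrt(180) = 24*sqrt(5); 2*sqrt(180) = 12*sqrt(5); 4*sqrt(80) = 16*sqrt(5)
Combine: (-24 + 12 + 16)·sqrt(5) = 4*sqrt(5)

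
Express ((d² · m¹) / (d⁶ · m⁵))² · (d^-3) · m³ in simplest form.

1/(d^11*m⁵)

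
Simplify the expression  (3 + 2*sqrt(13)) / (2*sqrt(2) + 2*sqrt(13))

Multiply numerator and denominator by -2*sqrt(2) + 2*sqrt(13).
Denominator becomes 44; numerator becomes -4*sqrt(26) - 6*sqrt(2) + 6*sqrt(13) + 52.

(-2*sqrt(26) - 3*sqrt(2) + 3*sqrt(13) + 26)/22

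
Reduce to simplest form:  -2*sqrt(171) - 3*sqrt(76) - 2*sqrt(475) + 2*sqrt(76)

-18*sqrt(19)

2*sqrt(171) = 6*sqrt(19); 3*sqrt(76) = 6*sqrt(19); 2*sqrt(475) = 10*sqrt(19); 2*sqrt(76) = 4*sqrt(19)
Combine: (-6 - 6 - 10 + 4)·sqrt(19) = -18*sqrt(19)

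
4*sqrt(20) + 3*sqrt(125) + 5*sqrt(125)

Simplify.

4*sqrt(20) = 8*sqrt(5); 3*sqrt(125) = 15*sqrt(5); 5*sqrt(125) = 25*sqrt(5)
Combine: (8 + 15 + 25)·sqrt(5) = 48*sqrt(5)

48*sqrt(5)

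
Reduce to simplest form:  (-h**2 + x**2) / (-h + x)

Factor x**2 - h**2 and cancel (-h + x).

h + x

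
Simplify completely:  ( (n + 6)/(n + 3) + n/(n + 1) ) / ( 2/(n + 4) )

Numerator: (n + 6)/(n + 3) + n/(n + 1) = (2*n² + 10*n + 6)/(n² + 4*n + 3)
Denominator: 2/(n + 4) = 2/(n + 4)
Divide: ((2*n² + 10*n + 6)/(n² + 4*n + 3)) · (n/2 + 2) = (n³ + 9*n² + 23*n + 12)/(n² + 4*n + 3)

(n³ + 9*n² + 23*n + 12)/(n² + 4*n + 3)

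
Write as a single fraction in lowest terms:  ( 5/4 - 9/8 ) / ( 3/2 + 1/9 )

9/116

Numerator: 5/4 - 9/8 = 1/8
Denominator: 3/2 + 1/9 = 29/18
Divide: (1/8) · (18/29) = 9/116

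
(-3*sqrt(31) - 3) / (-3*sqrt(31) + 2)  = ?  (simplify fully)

Multiply numerator and denominator by 2 + 3*sqrt(31).
Denominator becomes -275; numerator becomes -285 - 15*sqrt(31).

(3*sqrt(31) + 57)/55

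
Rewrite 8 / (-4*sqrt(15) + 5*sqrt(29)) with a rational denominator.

(32*sqrt(15) + 40*sqrt(29))/485

Multiply numerator and denominator by 4*sqrt(15) + 5*sqrt(29).
Denominator becomes 485; numerator becomes 32*sqrt(15) + 40*sqrt(29).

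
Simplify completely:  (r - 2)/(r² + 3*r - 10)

Factor: r² + 3*r - 10 = (r + 5)·(r - 2)
Cancel the common factor (r - 2).

1/(r + 5)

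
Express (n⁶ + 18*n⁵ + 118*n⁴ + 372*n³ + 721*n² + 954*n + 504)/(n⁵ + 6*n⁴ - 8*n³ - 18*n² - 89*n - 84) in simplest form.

(n² + 9*n + 18)/(n - 3)

Factor: n⁶ + 18*n⁵ + 118*n⁴ + 372*n³ + 721*n² + 954*n + 504 = (n + 6)·(n + 1)·(n + 7)·(n + 3)·(n² + n + 4);  n⁵ + 6*n⁴ - 8*n³ - 18*n² - 89*n - 84 = (n + 7)·(n² + n + 4)·(n + 1)·(n - 3)
Cancel the common factors (n² + n + 4), (n + 7), (n + 1).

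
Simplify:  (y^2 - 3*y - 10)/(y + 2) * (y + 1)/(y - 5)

y + 1

Factor: y^2 - 3*y - 10 = (y + 2)*(y - 5)
Cancel the common factors (y + 2), (y - 5).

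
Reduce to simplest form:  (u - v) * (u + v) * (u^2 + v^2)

Telescope via difference of squares: (u+v)(u-v) = u^2 - v^2, then repeat with the next factor.

u^4 - v^4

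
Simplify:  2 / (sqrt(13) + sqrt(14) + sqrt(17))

Group as (sqrt(13) + sqrt(14)) + sqrt(17); multiply by (sqrt(13) + sqrt(14)) - sqrt(17), then rationalise the remaining surd.

(-sqrt(3094) + 5*sqrt(17) + 8*sqrt(14) + 9*sqrt(13))/157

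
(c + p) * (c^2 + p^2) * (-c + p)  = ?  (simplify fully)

-c^4 + p^4

Telescope via difference of squares: (p+c)(p-c) = -c^2 + p^2, then repeat with the next factor.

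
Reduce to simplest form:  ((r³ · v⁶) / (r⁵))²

Inside the bracket: (r^-2) · v⁶
Raise to the power 2: (r^-4) · v^12

v^12/r⁴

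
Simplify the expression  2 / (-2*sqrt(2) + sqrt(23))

Multiply numerator and denominator by 2*sqrt(2) + sqrt(23).
Denominator becomes 15; numerator becomes 4*sqrt(2) + 2*sqrt(23).

(4*sqrt(2) + 2*sqrt(23))/15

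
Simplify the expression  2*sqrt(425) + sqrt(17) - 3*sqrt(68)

5*sqrt(17)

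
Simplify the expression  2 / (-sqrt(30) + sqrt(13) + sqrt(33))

(-8*sqrt(30) + 5*sqrt(33) + 25*sqrt(13) + 3*sqrt(1430))/365

Group as (sqrt(13) + sqrt(33)) - sqrt(30); multiply by (sqrt(13) + sqrt(33)) + sqrt(30), then rationalise the remaining surd.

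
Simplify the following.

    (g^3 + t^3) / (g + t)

g^2 - g*t + t^2

t^3 + g^3 = (g + t)(g^2 - g*t + t^2).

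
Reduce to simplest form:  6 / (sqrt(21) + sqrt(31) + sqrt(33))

Group as (sqrt(31) + sqrt(33)) + sqrt(21); multiply by (sqrt(31) + sqrt(33)) - sqrt(21), then rationalise the remaining surd.

(-36*sqrt(2387) + 114*sqrt(33) + 138*sqrt(31) + 258*sqrt(21))/2243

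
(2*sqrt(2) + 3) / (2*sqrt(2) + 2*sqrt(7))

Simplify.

(-3*sqrt(2) - 4 + 2*sqrt(14) + 3*sqrt(7))/10

Multiply numerator and denominator by -2*sqrt(7) + 2*sqrt(2).
Denominator becomes -20; numerator becomes -6*sqrt(7) - 4*sqrt(14) + 8 + 6*sqrt(2).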